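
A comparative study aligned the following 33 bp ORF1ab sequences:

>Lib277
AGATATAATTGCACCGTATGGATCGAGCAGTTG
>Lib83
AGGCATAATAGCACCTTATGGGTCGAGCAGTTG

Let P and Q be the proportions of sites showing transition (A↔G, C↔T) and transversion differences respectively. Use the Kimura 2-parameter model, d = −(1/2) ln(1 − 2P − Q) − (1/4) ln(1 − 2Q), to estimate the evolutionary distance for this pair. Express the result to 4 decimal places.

0.1711

Differing sites — 3:A/G (Ti); 4:T/C (Ti); 10:T/A (Tv); 16:G/T (Tv); 22:A/G (Ti).
Of the 5 differences, 3 transitions and 2 transversions over 33 sites: P = 3/33 = 0.090909, Q = 2/33 = 0.060606.
d = −0.5·ln(0.757576) − 0.25·ln(0.878788) = −0.5·(-0.277631) − 0.25·(-0.129212) = 0.1711.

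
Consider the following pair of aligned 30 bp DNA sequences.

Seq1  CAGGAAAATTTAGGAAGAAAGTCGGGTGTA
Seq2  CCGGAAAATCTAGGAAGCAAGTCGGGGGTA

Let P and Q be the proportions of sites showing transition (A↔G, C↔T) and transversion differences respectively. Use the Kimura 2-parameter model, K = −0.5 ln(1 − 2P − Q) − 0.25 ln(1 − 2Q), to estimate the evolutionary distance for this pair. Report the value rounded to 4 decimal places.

0.1469

The sequences differ at positions 2 (A/C, transversion), 10 (T/C, transition), 18 (A/C, transversion), 27 (T/G, transversion).
Of the 4 differences, 1 transition and 3 transversions over 30 sites: P = 1/30 = 0.033333, Q = 3/30 = 0.100000.
d = −0.5·ln(0.833334) − 0.25·ln(0.800000) = −0.5·(-0.182321) − 0.25·(-0.223144) = 0.1469.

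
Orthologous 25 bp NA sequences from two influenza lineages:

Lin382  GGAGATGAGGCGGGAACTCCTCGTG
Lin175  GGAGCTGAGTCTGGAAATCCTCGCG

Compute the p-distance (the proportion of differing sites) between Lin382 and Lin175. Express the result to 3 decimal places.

Mismatches occur at site 5 (A↔C), site 10 (G↔T), site 12 (G↔T), site 17 (C↔A), site 24 (T↔C).
There are 5 differences over 25 sites, so p = 5/25 = 0.200.

0.200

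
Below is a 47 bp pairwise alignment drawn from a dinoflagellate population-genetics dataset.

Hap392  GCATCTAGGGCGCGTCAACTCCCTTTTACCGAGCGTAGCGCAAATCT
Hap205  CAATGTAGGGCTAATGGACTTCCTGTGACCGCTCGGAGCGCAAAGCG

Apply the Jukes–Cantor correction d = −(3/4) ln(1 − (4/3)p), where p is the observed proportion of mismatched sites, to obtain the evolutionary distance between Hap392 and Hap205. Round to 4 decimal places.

Differing sites — 1:G/C; 2:C/A; 5:C/G; 12:G/T; 13:C/A; 14:G/A; 16:C/G; 17:A/G; 21:C/T; 25:T/G; 27:T/G; 32:A/C; 33:G/T; 36:T/G; 45:T/G; 47:T/G.
p = 16/47 = 0.340426.
d = −0.75 · ln(1 − (4/3)·0.340426) = −0.75 · ln(0.546099) = −0.75 · (-0.604955) = 0.4537.

0.4537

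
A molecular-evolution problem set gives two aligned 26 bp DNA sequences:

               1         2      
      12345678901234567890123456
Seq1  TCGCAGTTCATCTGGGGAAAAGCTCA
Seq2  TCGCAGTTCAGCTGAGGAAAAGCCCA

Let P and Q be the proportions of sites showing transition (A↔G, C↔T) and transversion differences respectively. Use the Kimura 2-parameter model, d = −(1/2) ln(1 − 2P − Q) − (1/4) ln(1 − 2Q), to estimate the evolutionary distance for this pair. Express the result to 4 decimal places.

The sequences differ at positions 11 (T/G, transversion), 15 (G/A, transition), 24 (T/C, transition).
Of the 3 differences, 2 transitions and 1 transversion over 26 sites: P = 2/26 = 0.076923, Q = 1/26 = 0.038462.
d = −0.5·ln(0.807692) − 0.25·ln(0.923076) = −0.5·(-0.213574) − 0.25·(-0.080044) = 0.1268.

0.1268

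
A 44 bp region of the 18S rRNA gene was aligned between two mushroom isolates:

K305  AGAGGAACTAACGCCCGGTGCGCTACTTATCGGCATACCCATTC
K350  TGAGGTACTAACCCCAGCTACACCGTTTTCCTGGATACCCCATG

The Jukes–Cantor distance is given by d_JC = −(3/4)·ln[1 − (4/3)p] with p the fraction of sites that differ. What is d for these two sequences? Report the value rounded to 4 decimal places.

The sequences differ at positions 1 (A/T), 6 (A/T), 13 (G/C), 16 (C/A), 18 (G/C), 20 (G/A), 22 (G/A), 24 (T/C), 25 (A/G), 26 (C/T), 29 (A/T), 30 (T/C), 32 (G/T), 34 (C/G), 41 (A/C), 42 (T/A), 44 (C/G).
p = 17/44 = 0.386364.
d = −0.75 · ln(1 − (4/3)·0.386364) = −0.75 · ln(0.484848) = −0.75 · (-0.723920) = 0.5429.

0.5429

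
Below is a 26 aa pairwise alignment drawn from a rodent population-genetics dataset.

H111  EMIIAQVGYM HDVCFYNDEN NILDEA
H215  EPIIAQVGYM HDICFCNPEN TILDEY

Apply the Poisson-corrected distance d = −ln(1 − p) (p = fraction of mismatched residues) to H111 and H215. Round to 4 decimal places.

0.2624

Differing sites — 2:M/P; 13:V/I; 16:Y/C; 18:D/P; 21:N/T; 26:A/Y.
p = 6/26 = 0.230769.
d = −ln(1 − 0.230769) = −ln(0.769231) = 0.2624.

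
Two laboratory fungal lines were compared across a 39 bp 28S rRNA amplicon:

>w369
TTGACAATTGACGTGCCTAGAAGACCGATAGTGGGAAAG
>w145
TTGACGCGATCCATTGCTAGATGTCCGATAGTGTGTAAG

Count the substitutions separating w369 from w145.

Mismatches occur at site 6 (A→G), site 7 (A→C), site 8 (T→G), site 9 (T→A), site 10 (G→T), site 11 (A→C), site 13 (G→A), site 15 (G→T), site 16 (C→G), site 22 (A→T), site 24 (A→T), site 34 (G→T), site 36 (A→T).
That gives 13 mismatches out of 39 aligned sites, so the Hamming distance is 13.

13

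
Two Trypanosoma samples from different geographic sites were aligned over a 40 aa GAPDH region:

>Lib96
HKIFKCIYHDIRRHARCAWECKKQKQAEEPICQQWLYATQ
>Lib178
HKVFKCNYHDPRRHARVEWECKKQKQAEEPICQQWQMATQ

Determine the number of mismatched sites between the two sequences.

Mismatches occur at site 3 (I→V), site 7 (I→N), site 11 (I→P), site 17 (C→V), site 18 (A→E), site 36 (L→Q), site 37 (Y→M).
That gives 7 mismatches out of 40 aligned sites, so the Hamming distance is 7.

7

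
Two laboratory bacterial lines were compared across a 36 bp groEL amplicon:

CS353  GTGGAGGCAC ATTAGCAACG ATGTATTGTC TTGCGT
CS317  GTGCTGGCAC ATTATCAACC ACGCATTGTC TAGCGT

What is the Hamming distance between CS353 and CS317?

The sequences differ at positions 4 (G/C), 5 (A/T), 15 (G/T), 20 (G/C), 22 (T/C), 24 (T/C), 32 (T/A).
That gives 7 mismatches out of 36 aligned sites, so the Hamming distance is 7.

7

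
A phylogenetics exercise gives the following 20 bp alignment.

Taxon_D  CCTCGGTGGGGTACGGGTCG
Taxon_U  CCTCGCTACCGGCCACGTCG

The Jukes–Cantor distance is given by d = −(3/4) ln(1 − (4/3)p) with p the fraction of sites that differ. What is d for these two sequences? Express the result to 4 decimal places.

0.5716

Mismatches occur at site 6 (G/C), site 8 (G/A), site 9 (G/C), site 10 (G/C), site 12 (T/G), site 13 (A/C), site 15 (G/A), site 16 (G/C).
p = 8/20 = 0.400000.
d = −0.75 · ln(1 − (4/3)·0.400000) = −0.75 · ln(0.466667) = −0.75 · (-0.762139) = 0.5716.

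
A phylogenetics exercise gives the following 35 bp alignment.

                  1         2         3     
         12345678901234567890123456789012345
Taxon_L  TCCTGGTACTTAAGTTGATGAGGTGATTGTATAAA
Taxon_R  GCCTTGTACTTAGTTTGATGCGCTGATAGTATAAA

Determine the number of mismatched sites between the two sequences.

7

The sequences differ at positions 1 (T/G), 5 (G/T), 13 (A/G), 14 (G/T), 21 (A/C), 23 (G/C), 28 (T/A).
That gives 7 mismatches out of 35 aligned sites, so the Hamming distance is 7.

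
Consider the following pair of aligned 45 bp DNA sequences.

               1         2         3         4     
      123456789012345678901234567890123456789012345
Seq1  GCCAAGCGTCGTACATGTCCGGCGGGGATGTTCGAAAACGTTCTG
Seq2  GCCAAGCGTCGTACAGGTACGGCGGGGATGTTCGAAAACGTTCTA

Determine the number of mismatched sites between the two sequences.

The sequences differ at positions 16 (T/G), 19 (C/A), 45 (G/A).
That gives 3 mismatches out of 45 aligned sites, so the Hamming distance is 3.

3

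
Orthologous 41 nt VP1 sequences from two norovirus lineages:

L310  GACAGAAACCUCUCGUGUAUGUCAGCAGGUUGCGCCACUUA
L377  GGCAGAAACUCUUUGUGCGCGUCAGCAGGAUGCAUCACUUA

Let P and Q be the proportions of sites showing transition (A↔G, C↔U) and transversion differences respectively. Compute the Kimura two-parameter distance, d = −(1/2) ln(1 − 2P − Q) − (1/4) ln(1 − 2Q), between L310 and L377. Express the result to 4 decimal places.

0.3714

Mismatches occur at site 2 (A↔G, transition), site 10 (C↔U, transition), site 11 (U↔C, transition), site 12 (C↔U, transition), site 14 (C↔U, transition), site 18 (U↔C, transition), site 19 (A↔G, transition), site 20 (U↔C, transition), site 30 (U↔A, transversion), site 34 (G↔A, transition), site 35 (C↔U, transition).
Of the 11 differences, 10 transitions and 1 transversion over 41 sites: P = 10/41 = 0.243902, Q = 1/41 = 0.024390.
d = −0.5·ln(0.487806) − 0.25·ln(0.951220) = −0.5·(-0.717837) − 0.25·(-0.050010) = 0.3714.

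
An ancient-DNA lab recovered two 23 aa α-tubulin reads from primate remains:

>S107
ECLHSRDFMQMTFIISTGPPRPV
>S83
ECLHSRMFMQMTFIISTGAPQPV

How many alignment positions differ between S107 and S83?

3

Mismatches occur at site 7 (D→M), site 19 (P→A), site 21 (R→Q).
That gives 3 mismatches out of 23 aligned sites, so the Hamming distance is 3.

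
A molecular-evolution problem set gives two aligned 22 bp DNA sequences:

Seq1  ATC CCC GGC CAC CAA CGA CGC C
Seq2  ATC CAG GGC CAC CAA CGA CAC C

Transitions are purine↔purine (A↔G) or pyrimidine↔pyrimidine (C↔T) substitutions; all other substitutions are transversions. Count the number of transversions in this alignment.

Differing sites — 5:C/A (Tv); 6:C/G (Tv); 20:G/A (Ti).
Of the 3 differences, 1 transition and 2 transversions, so the answer is 2.

2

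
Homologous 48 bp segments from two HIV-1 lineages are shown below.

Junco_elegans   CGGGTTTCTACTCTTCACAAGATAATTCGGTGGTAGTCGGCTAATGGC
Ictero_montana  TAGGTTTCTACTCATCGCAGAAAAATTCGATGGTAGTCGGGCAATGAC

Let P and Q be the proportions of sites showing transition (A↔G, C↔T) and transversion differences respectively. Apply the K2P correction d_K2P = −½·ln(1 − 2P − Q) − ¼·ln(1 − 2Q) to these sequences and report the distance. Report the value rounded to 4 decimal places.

0.2853

Mismatches occur at site 1 (C↔T, transition), site 2 (G↔A, transition), site 14 (T↔A, transversion), site 17 (A↔G, transition), site 20 (A↔G, transition), site 21 (G↔A, transition), site 23 (T↔A, transversion), site 30 (G↔A, transition), site 41 (C↔G, transversion), site 42 (T↔C, transition), site 47 (G↔A, transition).
Of the 11 differences, 8 transitions and 3 transversions over 48 sites: P = 8/48 = 0.166667, Q = 3/48 = 0.062500.
d = −0.5·ln(0.604166) − 0.25·ln(0.875000) = −0.5·(-0.503906) − 0.25·(-0.133531) = 0.2853.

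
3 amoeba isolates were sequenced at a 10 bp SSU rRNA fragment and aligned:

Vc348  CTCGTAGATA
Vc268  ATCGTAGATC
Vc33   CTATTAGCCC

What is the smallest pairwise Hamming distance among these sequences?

2

Pairwise Hamming distances:
  Vc348 vs Vc268: 2
  Vc348 vs Vc33: 5
  Vc268 vs Vc33: 5
The smallest is 2, between Vc348 and Vc268.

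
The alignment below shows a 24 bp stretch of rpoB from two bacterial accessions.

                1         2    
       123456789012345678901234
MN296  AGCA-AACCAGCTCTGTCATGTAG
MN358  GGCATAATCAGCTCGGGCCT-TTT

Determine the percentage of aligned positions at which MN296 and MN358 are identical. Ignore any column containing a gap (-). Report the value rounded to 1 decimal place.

Excluding the 2 gap columns leaves 22 comparable sites.
The sequences differ at positions 1 (A/G), 8 (C/T), 15 (T/G), 17 (T/G), 19 (A/C), 23 (A/T), 24 (G/T).
15 of the 22 comparable sites match, so the percent identity is 15/22 × 100 = 68.2%.

68.2%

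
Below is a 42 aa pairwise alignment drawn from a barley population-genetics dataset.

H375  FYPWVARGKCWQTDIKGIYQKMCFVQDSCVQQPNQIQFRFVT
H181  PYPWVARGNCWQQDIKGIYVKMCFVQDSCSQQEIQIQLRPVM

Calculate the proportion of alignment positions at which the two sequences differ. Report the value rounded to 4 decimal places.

0.2381

The sequences differ at positions 1 (F/P), 9 (K/N), 13 (T/Q), 20 (Q/V), 30 (V/S), 33 (P/E), 34 (N/I), 38 (F/L), 40 (F/P), 42 (T/M).
There are 10 differences over 42 sites, so p = 10/42 = 0.2381.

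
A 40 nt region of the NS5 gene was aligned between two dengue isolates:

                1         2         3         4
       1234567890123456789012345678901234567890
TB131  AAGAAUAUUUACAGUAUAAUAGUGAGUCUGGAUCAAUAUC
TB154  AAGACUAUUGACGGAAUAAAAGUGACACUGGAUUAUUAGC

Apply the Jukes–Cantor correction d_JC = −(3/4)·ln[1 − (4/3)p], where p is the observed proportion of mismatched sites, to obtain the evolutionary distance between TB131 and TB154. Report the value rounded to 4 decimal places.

0.3041

Differing sites — 5:A/C; 10:U/G; 13:A/G; 15:U/A; 20:U/A; 26:G/C; 27:U/A; 34:C/U; 36:A/U; 39:U/G.
p = 10/40 = 0.250000.
d = −0.75 · ln(1 − (4/3)·0.250000) = −0.75 · ln(0.666667) = −0.75 · (-0.405465) = 0.3041.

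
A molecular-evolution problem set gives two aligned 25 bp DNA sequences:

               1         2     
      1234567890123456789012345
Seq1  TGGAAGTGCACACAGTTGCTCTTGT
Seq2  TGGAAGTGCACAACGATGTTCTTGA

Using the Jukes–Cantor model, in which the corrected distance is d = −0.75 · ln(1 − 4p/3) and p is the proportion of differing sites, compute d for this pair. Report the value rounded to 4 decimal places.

0.2326

The sequences differ at positions 13 (C/A), 14 (A/C), 16 (T/A), 19 (C/T), 25 (T/A).
p = 5/25 = 0.200000.
d = −0.75 · ln(1 − (4/3)·0.200000) = −0.75 · ln(0.733333) = −0.75 · (-0.310155) = 0.2326.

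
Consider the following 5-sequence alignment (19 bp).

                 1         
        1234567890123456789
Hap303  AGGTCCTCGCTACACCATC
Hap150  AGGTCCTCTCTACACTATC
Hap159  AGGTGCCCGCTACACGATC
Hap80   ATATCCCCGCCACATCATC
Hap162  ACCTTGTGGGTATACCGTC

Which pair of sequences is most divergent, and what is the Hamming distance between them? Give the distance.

11

Pairwise Hamming distances:
  Hap303 vs Hap150: 2
  Hap303 vs Hap159: 3
  Hap303 vs Hap80: 5
  Hap303 vs Hap162: 8
  Hap150 vs Hap159: 4
  Hap150 vs Hap80: 7
  Hap150 vs Hap162: 10
  Hap159 vs Hap80: 6
  Hap159 vs Hap162: 10
  Hap80 vs Hap162: 11
The largest is 11, between Hap80 and Hap162.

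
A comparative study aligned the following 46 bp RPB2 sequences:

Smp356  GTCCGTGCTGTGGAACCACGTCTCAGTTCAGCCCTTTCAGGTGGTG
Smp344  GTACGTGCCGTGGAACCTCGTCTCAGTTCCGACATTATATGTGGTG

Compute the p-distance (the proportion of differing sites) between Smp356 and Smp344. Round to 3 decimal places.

0.196

Differing sites — 3:C/A; 9:T/C; 18:A/T; 30:A/C; 32:C/A; 34:C/A; 37:T/A; 38:C/T; 40:G/T.
There are 9 differences over 46 sites, so p = 9/46 = 0.196.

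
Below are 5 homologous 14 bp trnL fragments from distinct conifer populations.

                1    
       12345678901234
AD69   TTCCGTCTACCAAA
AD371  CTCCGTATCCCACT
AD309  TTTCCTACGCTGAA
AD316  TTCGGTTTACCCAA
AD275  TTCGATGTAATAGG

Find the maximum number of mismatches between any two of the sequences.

Pairwise Hamming distances:
  AD69 vs AD371: 5
  AD69 vs AD309: 7
  AD69 vs AD316: 3
  AD69 vs AD275: 7
  AD371 vs AD309: 9
  AD371 vs AD316: 7
  AD371 vs AD275: 9
  AD309 vs AD316: 8
  AD309 vs AD275: 10
  AD316 vs AD275: 7
The largest is 10, between AD309 and AD275.

10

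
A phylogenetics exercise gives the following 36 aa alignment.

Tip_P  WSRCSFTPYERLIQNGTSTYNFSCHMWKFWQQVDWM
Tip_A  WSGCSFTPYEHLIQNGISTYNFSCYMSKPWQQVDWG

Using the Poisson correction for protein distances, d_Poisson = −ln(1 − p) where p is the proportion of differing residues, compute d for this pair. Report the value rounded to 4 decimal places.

0.2162

Differing sites — 3:R/G; 11:R/H; 17:T/I; 25:H/Y; 27:W/S; 29:F/P; 36:M/G.
p = 7/36 = 0.194444.
d = −ln(1 − 0.194444) = −ln(0.805556) = 0.2162.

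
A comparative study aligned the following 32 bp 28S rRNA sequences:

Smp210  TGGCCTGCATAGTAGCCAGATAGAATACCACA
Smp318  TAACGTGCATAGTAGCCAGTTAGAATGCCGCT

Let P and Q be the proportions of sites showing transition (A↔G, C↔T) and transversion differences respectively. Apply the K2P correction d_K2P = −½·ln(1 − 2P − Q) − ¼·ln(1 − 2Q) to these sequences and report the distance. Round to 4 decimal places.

Mismatches occur at site 2 (G→A, transition), site 3 (G→A, transition), site 5 (C→G, transversion), site 20 (A→T, transversion), site 27 (A→G, transition), site 30 (A→G, transition), site 32 (A→T, transversion).
Of the 7 differences, 4 transitions and 3 transversions over 32 sites: P = 4/32 = 0.125000, Q = 3/32 = 0.093750.
d = −0.5·ln(0.656250) − 0.25·ln(0.812500) = −0.5·(-0.421213) − 0.25·(-0.207639) = 0.2625.

0.2625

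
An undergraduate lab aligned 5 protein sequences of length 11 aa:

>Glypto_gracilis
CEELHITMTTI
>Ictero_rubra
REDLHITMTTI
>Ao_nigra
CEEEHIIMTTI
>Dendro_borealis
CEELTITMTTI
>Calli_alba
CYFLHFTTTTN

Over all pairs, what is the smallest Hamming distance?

Pairwise Hamming distances:
  Glypto_gracilis vs Ictero_rubra: 2
  Glypto_gracilis vs Ao_nigra: 2
  Glypto_gracilis vs Dendro_borealis: 1
  Glypto_gracilis vs Calli_alba: 5
  Ictero_rubra vs Ao_nigra: 4
  Ictero_rubra vs Dendro_borealis: 3
  Ictero_rubra vs Calli_alba: 6
  Ao_nigra vs Dendro_borealis: 3
  Ao_nigra vs Calli_alba: 7
  Dendro_borealis vs Calli_alba: 6
The smallest is 1, between Glypto_gracilis and Dendro_borealis.

1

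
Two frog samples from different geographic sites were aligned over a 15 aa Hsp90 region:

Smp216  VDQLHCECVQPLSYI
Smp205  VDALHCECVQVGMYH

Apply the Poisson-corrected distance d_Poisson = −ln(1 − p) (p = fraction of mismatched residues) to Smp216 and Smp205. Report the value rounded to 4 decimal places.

Differing sites — 3:Q/A; 11:P/V; 12:L/G; 13:S/M; 15:I/H.
p = 5/15 = 0.333333.
d = −ln(1 − 0.333333) = −ln(0.666667) = 0.4055.

0.4055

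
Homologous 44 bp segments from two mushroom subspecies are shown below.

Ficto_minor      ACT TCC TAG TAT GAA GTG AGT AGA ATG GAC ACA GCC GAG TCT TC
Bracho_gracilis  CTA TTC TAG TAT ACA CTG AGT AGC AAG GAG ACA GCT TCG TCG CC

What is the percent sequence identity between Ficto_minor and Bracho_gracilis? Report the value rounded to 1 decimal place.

The sequences differ at positions 1 (A/C), 2 (C/T), 3 (T/A), 5 (C/T), 13 (G/A), 14 (A/C), 16 (G/C), 24 (A/C), 26 (T/A), 30 (C/G), 36 (C/T), 37 (G/T), 38 (A/C), 42 (T/G), 43 (T/C).
29 of the 44 sites match, so the percent identity is 29/44 × 100 = 65.9%.

65.9%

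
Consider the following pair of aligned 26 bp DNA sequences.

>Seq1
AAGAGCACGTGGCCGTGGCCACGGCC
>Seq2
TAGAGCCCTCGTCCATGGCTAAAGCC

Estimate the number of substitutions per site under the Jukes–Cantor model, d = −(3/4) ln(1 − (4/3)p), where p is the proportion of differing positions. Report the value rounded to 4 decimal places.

0.4643

Differing sites — 1:A/T; 7:A/C; 9:G/T; 10:T/C; 12:G/T; 15:G/A; 20:C/T; 22:C/A; 23:G/A.
p = 9/26 = 0.346154.
d = −0.75 · ln(1 − (4/3)·0.346154) = −0.75 · ln(0.538461) = −0.75 · (-0.619040) = 0.4643.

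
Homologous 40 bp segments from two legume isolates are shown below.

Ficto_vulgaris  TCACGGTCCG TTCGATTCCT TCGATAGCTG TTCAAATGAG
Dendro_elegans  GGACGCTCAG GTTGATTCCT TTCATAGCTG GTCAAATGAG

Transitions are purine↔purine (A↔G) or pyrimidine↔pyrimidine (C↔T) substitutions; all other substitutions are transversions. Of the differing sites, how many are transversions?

Mismatches occur at site 1 (T/G, transversion), site 2 (C/G, transversion), site 6 (G/C, transversion), site 9 (C/A, transversion), site 11 (T/G, transversion), site 13 (C/T, transition), site 22 (C/T, transition), site 23 (G/C, transversion), site 31 (T/G, transversion).
Of the 9 differences, 2 transitions and 7 transversions, so the answer is 7.

7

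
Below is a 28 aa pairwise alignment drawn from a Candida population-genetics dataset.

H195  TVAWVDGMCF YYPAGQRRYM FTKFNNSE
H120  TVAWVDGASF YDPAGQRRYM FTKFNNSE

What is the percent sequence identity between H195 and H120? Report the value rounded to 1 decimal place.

Differing sites — 8:M/A; 9:C/S; 12:Y/D.
25 of the 28 sites match, so the percent identity is 25/28 × 100 = 89.3%.

89.3%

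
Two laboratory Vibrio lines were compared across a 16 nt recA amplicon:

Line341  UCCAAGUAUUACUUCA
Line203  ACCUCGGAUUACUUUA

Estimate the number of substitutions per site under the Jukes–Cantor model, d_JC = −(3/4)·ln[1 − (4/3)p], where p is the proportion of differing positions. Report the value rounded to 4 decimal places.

0.4042

The sequences differ at positions 1 (U/A), 4 (A/U), 5 (A/C), 7 (U/G), 15 (C/U).
p = 5/16 = 0.312500.
d = −0.75 · ln(1 − (4/3)·0.312500) = −0.75 · ln(0.583333) = −0.75 · (-0.538997) = 0.4042.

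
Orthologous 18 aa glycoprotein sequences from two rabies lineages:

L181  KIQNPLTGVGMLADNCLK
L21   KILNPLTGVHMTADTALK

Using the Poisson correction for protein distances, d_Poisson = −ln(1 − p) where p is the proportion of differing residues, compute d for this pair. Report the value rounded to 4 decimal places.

The sequences differ at positions 3 (Q/L), 10 (G/H), 12 (L/T), 15 (N/T), 16 (C/A).
p = 5/18 = 0.277778.
d = −ln(1 − 0.277778) = −ln(0.722222) = 0.3254.

0.3254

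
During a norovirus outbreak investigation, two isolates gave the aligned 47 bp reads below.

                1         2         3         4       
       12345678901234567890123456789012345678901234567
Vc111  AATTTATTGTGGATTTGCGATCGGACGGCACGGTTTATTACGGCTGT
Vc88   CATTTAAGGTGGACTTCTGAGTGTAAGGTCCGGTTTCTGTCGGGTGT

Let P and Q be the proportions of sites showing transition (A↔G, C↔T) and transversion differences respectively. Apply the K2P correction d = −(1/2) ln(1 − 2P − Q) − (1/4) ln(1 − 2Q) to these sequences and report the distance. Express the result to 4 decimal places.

The sequences differ at positions 1 (A/C, transversion), 7 (T/A, transversion), 8 (T/G, transversion), 14 (T/C, transition), 17 (G/C, transversion), 18 (C/T, transition), 21 (T/G, transversion), 22 (C/T, transition), 24 (G/T, transversion), 26 (C/A, transversion), 29 (C/T, transition), 30 (A/C, transversion), 37 (A/C, transversion), 39 (T/G, transversion), 40 (A/T, transversion), 44 (C/G, transversion).
Of the 16 differences, 4 transitions and 12 transversions over 47 sites: P = 4/47 = 0.085106, Q = 12/47 = 0.255319.
d = −0.5·ln(0.574469) − 0.25·ln(0.489362) = −0.5·(-0.554309) − 0.25·(-0.714653) = 0.4558.

0.4558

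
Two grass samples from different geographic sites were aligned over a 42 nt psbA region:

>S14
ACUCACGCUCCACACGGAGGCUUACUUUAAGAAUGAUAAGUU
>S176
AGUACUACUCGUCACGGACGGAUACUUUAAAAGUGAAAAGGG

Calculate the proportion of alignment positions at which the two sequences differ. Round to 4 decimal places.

0.3571

Mismatches occur at site 2 (C/G), site 4 (C/A), site 5 (A/C), site 6 (C/U), site 7 (G/A), site 11 (C/G), site 12 (A/U), site 19 (G/C), site 21 (C/G), site 22 (U/A), site 31 (G/A), site 33 (A/G), site 37 (U/A), site 41 (U/G), site 42 (U/G).
There are 15 differences over 42 sites, so p = 15/42 = 0.3571.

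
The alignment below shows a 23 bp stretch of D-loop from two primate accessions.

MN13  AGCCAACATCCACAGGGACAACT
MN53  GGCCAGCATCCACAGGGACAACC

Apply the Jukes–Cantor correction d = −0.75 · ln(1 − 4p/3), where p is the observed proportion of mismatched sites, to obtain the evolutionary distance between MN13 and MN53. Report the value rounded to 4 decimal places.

0.1433

Differing sites — 1:A/G; 6:A/G; 23:T/C.
p = 3/23 = 0.130435.
d = −0.75 · ln(1 − (4/3)·0.130435) = −0.75 · ln(0.826087) = −0.75 · (-0.191055) = 0.1433.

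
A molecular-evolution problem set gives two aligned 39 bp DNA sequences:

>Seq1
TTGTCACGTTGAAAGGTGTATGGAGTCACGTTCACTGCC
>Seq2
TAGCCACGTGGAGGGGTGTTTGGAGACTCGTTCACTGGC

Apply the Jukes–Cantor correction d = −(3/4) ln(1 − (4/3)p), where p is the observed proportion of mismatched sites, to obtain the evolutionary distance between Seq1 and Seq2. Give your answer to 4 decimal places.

0.2758

Differing sites — 2:T/A; 4:T/C; 10:T/G; 13:A/G; 14:A/G; 20:A/T; 26:T/A; 28:A/T; 38:C/G.
p = 9/39 = 0.230769.
d = −0.75 · ln(1 − (4/3)·0.230769) = −0.75 · ln(0.692308) = −0.75 · (-0.367724) = 0.2758.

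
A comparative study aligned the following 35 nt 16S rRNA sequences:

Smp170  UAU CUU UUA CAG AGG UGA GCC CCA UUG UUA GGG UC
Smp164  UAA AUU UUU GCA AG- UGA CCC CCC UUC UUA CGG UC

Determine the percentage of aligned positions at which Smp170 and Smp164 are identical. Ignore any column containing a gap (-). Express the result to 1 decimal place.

70.6%

Excluding the 1 gap column leaves 34 comparable sites.
Differing sites — 3:U/A; 4:C/A; 9:A/U; 10:C/G; 11:A/C; 12:G/A; 19:G/C; 24:A/C; 27:G/C; 31:G/C.
24 of the 34 comparable sites match, so the percent identity is 24/34 × 100 = 70.6%.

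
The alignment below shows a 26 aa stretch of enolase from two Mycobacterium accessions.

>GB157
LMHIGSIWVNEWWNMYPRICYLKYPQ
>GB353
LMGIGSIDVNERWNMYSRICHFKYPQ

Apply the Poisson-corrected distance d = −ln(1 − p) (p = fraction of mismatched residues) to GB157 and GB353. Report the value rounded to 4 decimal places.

The sequences differ at positions 3 (H/G), 8 (W/D), 12 (W/R), 17 (P/S), 21 (Y/H), 22 (L/F).
p = 6/26 = 0.230769.
d = −ln(1 − 0.230769) = −ln(0.769231) = 0.2624.

0.2624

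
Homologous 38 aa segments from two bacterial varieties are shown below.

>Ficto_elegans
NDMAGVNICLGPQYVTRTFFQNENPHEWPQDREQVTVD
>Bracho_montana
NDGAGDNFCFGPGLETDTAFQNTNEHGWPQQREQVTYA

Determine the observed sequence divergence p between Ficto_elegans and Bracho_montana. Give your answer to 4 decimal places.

0.3947

Mismatches occur at site 3 (M→G), site 6 (V→D), site 8 (I→F), site 10 (L→F), site 13 (Q→G), site 14 (Y→L), site 15 (V→E), site 17 (R→D), site 19 (F→A), site 23 (E→T), site 25 (P→E), site 27 (E→G), site 31 (D→Q), site 37 (V→Y), site 38 (D→A).
There are 15 differences over 38 sites, so p = 15/38 = 0.3947.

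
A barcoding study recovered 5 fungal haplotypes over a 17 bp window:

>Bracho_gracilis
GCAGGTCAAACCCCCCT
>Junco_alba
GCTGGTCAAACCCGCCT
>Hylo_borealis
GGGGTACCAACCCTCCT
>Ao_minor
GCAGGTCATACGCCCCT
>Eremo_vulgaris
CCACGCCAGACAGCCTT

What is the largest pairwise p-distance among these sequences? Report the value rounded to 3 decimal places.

Pairwise Hamming distances:
  Bracho_gracilis vs Junco_alba: 2
  Bracho_gracilis vs Hylo_borealis: 6
  Bracho_gracilis vs Ao_minor: 2
  Bracho_gracilis vs Eremo_vulgaris: 7
  Junco_alba vs Hylo_borealis: 6
  Junco_alba vs Ao_minor: 4
  Junco_alba vs Eremo_vulgaris: 9
  Hylo_borealis vs Ao_minor: 8
  Hylo_borealis vs Eremo_vulgaris: 12
  Ao_minor vs Eremo_vulgaris: 7
The largest is 12 mismatches, between Hylo_borealis and Eremo_vulgaris; p = 12/17 = 0.706.

0.706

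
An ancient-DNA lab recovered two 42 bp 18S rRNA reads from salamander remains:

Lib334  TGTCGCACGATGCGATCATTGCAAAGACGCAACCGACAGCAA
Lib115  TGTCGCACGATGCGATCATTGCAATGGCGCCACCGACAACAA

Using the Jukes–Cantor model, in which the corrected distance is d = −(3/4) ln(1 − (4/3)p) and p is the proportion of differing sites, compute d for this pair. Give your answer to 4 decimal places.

Differing sites — 25:A/T; 27:A/G; 31:A/C; 39:G/A.
p = 4/42 = 0.095238.
d = −0.75 · ln(1 − (4/3)·0.095238) = −0.75 · ln(0.873016) = −0.75 · (-0.135801) = 0.1019.

0.1019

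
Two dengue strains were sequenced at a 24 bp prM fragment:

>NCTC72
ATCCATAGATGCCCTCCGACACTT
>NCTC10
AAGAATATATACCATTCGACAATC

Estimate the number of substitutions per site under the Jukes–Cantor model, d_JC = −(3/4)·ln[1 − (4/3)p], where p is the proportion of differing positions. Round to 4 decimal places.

0.5199

Differing sites — 2:T/A; 3:C/G; 4:C/A; 8:G/T; 11:G/A; 14:C/A; 16:C/T; 22:C/A; 24:T/C.
p = 9/24 = 0.375000.
d = −0.75 · ln(1 − (4/3)·0.375000) = −0.75 · ln(0.500000) = −0.75 · (-0.693147) = 0.5199.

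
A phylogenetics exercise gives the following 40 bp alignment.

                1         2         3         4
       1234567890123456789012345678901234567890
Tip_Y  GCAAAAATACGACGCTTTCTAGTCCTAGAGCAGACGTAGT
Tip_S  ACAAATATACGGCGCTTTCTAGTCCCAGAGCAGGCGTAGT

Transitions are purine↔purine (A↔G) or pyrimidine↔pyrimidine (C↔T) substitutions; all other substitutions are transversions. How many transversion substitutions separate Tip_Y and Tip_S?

The sequences differ at positions 1 (G/A, transition), 6 (A/T, transversion), 12 (A/G, transition), 26 (T/C, transition), 34 (A/G, transition).
Of the 5 differences, 4 transitions and 1 transversion, so the answer is 1.

1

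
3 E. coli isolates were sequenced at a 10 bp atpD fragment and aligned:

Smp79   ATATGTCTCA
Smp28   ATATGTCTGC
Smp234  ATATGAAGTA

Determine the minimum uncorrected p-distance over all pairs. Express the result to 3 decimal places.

Pairwise Hamming distances:
  Smp79 vs Smp28: 2
  Smp79 vs Smp234: 4
  Smp28 vs Smp234: 5
The smallest is 2 mismatches, between Smp79 and Smp28; p = 2/10 = 0.200.

0.200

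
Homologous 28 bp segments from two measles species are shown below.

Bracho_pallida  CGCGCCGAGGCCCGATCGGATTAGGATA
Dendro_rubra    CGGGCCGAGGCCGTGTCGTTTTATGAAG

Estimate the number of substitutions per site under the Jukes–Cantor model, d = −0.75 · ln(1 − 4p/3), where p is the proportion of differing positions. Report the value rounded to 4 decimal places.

The sequences differ at positions 3 (C/G), 13 (C/G), 14 (G/T), 15 (A/G), 19 (G/T), 20 (A/T), 24 (G/T), 27 (T/A), 28 (A/G).
p = 9/28 = 0.321429.
d = −0.75 · ln(1 − (4/3)·0.321429) = −0.75 · ln(0.571428) = −0.75 · (-0.559617) = 0.4197.

0.4197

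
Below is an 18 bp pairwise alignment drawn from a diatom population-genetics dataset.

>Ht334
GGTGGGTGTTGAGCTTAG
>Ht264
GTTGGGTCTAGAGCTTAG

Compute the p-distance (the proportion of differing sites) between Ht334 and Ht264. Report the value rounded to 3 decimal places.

The sequences differ at positions 2 (G/T), 8 (G/C), 10 (T/A).
There are 3 differences over 18 sites, so p = 3/18 = 0.167.

0.167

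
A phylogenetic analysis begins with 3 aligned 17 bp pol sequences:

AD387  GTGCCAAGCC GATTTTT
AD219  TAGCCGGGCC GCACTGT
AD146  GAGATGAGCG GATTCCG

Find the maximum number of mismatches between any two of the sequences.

11

Pairwise Hamming distances:
  AD387 vs AD219: 8
  AD387 vs AD146: 8
  AD219 vs AD146: 11
The largest is 11, between AD219 and AD146.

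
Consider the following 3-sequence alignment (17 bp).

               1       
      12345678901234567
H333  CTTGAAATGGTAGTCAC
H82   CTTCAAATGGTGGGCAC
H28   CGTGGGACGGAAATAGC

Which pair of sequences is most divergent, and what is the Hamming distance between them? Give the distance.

Pairwise Hamming distances:
  H333 vs H82: 3
  H333 vs H28: 8
  H82 vs H28: 11
The largest is 11, between H82 and H28.

11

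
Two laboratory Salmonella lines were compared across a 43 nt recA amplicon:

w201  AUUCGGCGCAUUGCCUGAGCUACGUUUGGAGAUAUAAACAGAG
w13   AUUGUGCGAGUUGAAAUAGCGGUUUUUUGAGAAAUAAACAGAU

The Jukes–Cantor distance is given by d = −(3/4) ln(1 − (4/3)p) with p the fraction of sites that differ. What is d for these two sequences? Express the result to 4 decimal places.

0.4693

The sequences differ at positions 4 (C/G), 5 (G/U), 9 (C/A), 10 (A/G), 14 (C/A), 15 (C/A), 16 (U/A), 17 (G/U), 21 (U/G), 22 (A/G), 23 (C/U), 24 (G/U), 28 (G/U), 33 (U/A), 43 (G/U).
p = 15/43 = 0.348837.
d = −0.75 · ln(1 − (4/3)·0.348837) = −0.75 · ln(0.534884) = −0.75 · (-0.625705) = 0.4693.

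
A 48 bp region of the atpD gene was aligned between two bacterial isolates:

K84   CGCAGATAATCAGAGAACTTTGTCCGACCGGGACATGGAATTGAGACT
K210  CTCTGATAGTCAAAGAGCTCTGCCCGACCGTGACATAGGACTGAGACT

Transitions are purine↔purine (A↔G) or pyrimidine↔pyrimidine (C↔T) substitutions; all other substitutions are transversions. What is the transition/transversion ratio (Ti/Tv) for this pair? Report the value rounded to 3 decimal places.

Mismatches occur at site 2 (G→T, transversion), site 4 (A→T, transversion), site 9 (A→G, transition), site 13 (G→A, transition), site 17 (A→G, transition), site 20 (T→C, transition), site 23 (T→C, transition), site 31 (G→T, transversion), site 37 (G→A, transition), site 39 (A→G, transition), site 41 (T→C, transition).
Of the 11 differences, 8 transitions and 3 transversions, so Ti/Tv = 8/3 = 2.667.

2.667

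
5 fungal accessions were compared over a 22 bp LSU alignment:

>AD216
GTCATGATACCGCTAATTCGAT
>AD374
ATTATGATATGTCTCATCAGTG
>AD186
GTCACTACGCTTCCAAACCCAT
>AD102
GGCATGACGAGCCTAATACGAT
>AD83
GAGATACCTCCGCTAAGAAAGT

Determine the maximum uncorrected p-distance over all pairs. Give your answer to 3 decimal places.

Pairwise Hamming distances:
  AD216 vs AD374: 10
  AD216 vs AD186: 10
  AD216 vs AD102: 7
  AD216 vs AD83: 11
  AD374 vs AD186: 15
  AD374 vs AD102: 12
  AD374 vs AD83: 16
  AD186 vs AD102: 10
  AD186 vs AD83: 14
  AD102 vs AD83: 12
The largest is 16 mismatches, between AD374 and AD83; p = 16/22 = 0.727.

0.727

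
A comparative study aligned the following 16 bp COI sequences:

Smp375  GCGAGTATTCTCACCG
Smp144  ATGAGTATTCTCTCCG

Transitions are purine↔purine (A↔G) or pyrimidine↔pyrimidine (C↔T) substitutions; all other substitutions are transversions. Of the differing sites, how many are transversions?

The sequences differ at positions 1 (G/A, transition), 2 (C/T, transition), 13 (A/T, transversion).
Of the 3 differences, 2 transitions and 1 transversion, so the answer is 1.

1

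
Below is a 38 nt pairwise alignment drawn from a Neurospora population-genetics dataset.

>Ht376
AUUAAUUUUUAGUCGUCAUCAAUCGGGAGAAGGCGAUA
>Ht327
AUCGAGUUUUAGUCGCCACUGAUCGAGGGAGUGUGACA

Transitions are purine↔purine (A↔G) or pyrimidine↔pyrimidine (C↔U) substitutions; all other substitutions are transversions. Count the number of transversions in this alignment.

The sequences differ at positions 3 (U/C, transition), 4 (A/G, transition), 6 (U/G, transversion), 16 (U/C, transition), 19 (U/C, transition), 20 (C/U, transition), 21 (A/G, transition), 26 (G/A, transition), 28 (A/G, transition), 31 (A/G, transition), 32 (G/U, transversion), 34 (C/U, transition), 37 (U/C, transition).
Of the 13 differences, 11 transitions and 2 transversions, so the answer is 2.

2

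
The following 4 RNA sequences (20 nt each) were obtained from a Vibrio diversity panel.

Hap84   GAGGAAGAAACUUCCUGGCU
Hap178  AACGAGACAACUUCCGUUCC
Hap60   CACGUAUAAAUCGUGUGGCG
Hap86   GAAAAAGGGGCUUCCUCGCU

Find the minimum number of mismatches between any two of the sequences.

Pairwise Hamming distances:
  Hap84 vs Hap178: 9
  Hap84 vs Hap60: 10
  Hap84 vs Hap86: 6
  Hap178 vs Hap60: 14
  Hap178 vs Hap86: 12
  Hap60 vs Hap86: 15
The smallest is 6, between Hap84 and Hap86.

6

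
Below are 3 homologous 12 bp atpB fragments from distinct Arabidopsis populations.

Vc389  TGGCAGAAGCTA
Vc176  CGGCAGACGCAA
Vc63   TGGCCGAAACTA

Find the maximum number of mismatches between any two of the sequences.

5

Pairwise Hamming distances:
  Vc389 vs Vc176: 3
  Vc389 vs Vc63: 2
  Vc176 vs Vc63: 5
The largest is 5, between Vc176 and Vc63.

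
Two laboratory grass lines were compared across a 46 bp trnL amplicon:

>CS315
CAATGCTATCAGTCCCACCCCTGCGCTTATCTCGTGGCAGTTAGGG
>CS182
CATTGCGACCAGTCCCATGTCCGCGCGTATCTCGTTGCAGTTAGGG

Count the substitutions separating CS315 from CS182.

9

Mismatches occur at site 3 (A/T), site 7 (T/G), site 9 (T/C), site 18 (C/T), site 19 (C/G), site 20 (C/T), site 22 (T/C), site 27 (T/G), site 36 (G/T).
That gives 9 mismatches out of 46 aligned sites, so the Hamming distance is 9.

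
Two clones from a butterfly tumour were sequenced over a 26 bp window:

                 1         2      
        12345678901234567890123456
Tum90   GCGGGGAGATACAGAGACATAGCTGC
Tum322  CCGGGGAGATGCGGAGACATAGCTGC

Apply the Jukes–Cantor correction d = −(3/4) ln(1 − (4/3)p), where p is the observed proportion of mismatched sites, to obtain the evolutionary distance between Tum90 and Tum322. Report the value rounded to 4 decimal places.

0.1253

Mismatches occur at site 1 (G/C), site 11 (A/G), site 13 (A/G).
p = 3/26 = 0.115385.
d = −0.75 · ln(1 − (4/3)·0.115385) = −0.75 · ln(0.846153) = −0.75 · (-0.167055) = 0.1253.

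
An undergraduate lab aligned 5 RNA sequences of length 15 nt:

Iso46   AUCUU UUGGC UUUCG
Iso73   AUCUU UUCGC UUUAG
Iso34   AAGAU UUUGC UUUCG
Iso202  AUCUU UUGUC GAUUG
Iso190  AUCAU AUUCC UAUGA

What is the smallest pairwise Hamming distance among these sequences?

Pairwise Hamming distances:
  Iso46 vs Iso73: 2
  Iso46 vs Iso34: 4
  Iso46 vs Iso202: 4
  Iso46 vs Iso190: 7
  Iso73 vs Iso34: 5
  Iso73 vs Iso202: 5
  Iso73 vs Iso190: 7
  Iso34 vs Iso202: 8
  Iso34 vs Iso190: 7
  Iso202 vs Iso190: 7
The smallest is 2, between Iso46 and Iso73.

2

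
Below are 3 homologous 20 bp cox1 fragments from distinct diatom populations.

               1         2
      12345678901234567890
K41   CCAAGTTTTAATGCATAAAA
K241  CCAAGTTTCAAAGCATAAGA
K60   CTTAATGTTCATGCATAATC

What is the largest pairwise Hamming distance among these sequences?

9

Pairwise Hamming distances:
  K41 vs K241: 3
  K41 vs K60: 7
  K241 vs K60: 9
The largest is 9, between K241 and K60.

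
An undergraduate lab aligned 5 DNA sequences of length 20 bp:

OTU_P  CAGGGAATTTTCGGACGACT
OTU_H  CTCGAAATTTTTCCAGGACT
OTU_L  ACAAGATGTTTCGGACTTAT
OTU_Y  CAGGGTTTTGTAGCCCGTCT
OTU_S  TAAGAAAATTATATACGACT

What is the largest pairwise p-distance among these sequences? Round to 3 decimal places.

0.700

Pairwise Hamming distances:
  OTU_P vs OTU_H: 7
  OTU_P vs OTU_L: 9
  OTU_P vs OTU_Y: 7
  OTU_P vs OTU_S: 8
  OTU_H vs OTU_L: 14
  OTU_H vs OTU_Y: 11
  OTU_H vs OTU_S: 8
  OTU_L vs OTU_Y: 12
  OTU_L vs OTU_S: 13
  OTU_Y vs OTU_S: 13
The largest is 14 mismatches, between OTU_H and OTU_L; p = 14/20 = 0.700.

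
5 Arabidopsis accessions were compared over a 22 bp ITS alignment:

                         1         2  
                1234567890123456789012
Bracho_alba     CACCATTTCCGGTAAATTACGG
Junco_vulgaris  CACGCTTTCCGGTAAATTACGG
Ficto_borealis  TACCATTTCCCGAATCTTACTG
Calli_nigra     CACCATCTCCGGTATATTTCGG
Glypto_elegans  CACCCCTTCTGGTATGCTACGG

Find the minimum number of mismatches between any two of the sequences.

2

Pairwise Hamming distances:
  Bracho_alba vs Junco_vulgaris: 2
  Bracho_alba vs Ficto_borealis: 6
  Bracho_alba vs Calli_nigra: 3
  Bracho_alba vs Glypto_elegans: 6
  Junco_vulgaris vs Ficto_borealis: 8
  Junco_vulgaris vs Calli_nigra: 5
  Junco_vulgaris vs Glypto_elegans: 6
  Ficto_borealis vs Calli_nigra: 7
  Ficto_borealis vs Glypto_elegans: 9
  Calli_nigra vs Glypto_elegans: 7
The smallest is 2, between Bracho_alba and Junco_vulgaris.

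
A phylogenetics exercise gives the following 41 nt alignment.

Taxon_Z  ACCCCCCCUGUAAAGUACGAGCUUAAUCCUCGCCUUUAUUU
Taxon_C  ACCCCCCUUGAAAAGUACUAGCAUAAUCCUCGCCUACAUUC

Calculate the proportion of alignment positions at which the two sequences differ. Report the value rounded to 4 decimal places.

Mismatches occur at site 8 (C↔U), site 11 (U↔A), site 19 (G↔U), site 23 (U↔A), site 36 (U↔A), site 37 (U↔C), site 41 (U↔C).
There are 7 differences over 41 sites, so p = 7/41 = 0.1707.

0.1707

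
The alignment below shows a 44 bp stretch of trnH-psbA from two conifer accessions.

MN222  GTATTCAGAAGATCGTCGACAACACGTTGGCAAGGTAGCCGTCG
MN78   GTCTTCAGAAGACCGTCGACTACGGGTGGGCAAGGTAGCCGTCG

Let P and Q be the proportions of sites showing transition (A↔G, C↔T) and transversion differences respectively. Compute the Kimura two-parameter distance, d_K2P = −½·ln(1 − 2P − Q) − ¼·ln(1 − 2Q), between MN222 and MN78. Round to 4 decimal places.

0.1505

The sequences differ at positions 3 (A/C, transversion), 13 (T/C, transition), 21 (A/T, transversion), 24 (A/G, transition), 25 (C/G, transversion), 28 (T/G, transversion).
Of the 6 differences, 2 transitions and 4 transversions over 44 sites: P = 2/44 = 0.045455, Q = 4/44 = 0.090909.
d = −0.5·ln(0.818181) − 0.25·ln(0.818182) = −0.5·(-0.200672) − 0.25·(-0.200670) = 0.1505.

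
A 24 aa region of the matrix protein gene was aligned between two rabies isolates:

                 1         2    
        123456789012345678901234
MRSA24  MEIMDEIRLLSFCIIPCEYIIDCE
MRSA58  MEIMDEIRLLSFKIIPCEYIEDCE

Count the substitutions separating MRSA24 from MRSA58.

Mismatches occur at site 13 (C/K), site 21 (I/E).
That gives 2 mismatches out of 24 aligned sites, so the Hamming distance is 2.

2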